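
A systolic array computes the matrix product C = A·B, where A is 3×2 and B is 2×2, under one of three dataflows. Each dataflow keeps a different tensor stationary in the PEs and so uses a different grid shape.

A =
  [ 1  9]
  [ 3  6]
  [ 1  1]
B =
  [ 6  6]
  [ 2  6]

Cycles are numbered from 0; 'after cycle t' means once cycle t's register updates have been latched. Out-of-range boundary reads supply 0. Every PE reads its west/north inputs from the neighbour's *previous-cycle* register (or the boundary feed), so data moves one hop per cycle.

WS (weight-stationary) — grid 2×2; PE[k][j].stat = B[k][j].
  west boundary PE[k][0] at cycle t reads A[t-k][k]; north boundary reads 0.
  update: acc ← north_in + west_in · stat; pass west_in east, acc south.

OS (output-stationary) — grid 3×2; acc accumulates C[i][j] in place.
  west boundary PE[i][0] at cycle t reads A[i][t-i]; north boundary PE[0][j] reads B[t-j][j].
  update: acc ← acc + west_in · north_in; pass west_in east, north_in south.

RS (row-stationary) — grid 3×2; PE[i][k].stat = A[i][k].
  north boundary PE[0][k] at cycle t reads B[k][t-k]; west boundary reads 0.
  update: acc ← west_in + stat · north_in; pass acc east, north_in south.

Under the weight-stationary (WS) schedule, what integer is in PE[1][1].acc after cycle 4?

Tracing WS — 2×2 array, target PE[1][1]:
  step 0 · PE0,1: acc=0; fwd→0 fwd↓0
  step 0 · PE1,0: acc=0; fwd→0 fwd↓0
  step 0 · PE1,1: acc=0; fwd→0 fwd↓0
  step 1 · PE0,1: acc=6; fwd→1 fwd↓6
  step 1 · PE1,0: acc=24; fwd→9 fwd↓24
  step 1 · PE1,1: acc=0; fwd→0 fwd↓0
  step 2 · PE0,1: acc=18; fwd→3 fwd↓18
  step 2 · PE1,0: acc=30; fwd→6 fwd↓30
  step 2 · PE1,1: acc=60; fwd→9 fwd↓60
  step 3 · PE0,1: acc=6; fwd→1 fwd↓6
  step 3 · PE1,0: acc=8; fwd→1 fwd↓8
  step 3 · PE1,1: acc=54; fwd→6 fwd↓54
  step 4 · PE0,1: acc=0; fwd→0 fwd↓0
  step 4 · PE1,0: acc=0; fwd→0 fwd↓0
  step 4 · PE1,1: acc=12; fwd→1 fwd↓12

PE[1][1].acc = 12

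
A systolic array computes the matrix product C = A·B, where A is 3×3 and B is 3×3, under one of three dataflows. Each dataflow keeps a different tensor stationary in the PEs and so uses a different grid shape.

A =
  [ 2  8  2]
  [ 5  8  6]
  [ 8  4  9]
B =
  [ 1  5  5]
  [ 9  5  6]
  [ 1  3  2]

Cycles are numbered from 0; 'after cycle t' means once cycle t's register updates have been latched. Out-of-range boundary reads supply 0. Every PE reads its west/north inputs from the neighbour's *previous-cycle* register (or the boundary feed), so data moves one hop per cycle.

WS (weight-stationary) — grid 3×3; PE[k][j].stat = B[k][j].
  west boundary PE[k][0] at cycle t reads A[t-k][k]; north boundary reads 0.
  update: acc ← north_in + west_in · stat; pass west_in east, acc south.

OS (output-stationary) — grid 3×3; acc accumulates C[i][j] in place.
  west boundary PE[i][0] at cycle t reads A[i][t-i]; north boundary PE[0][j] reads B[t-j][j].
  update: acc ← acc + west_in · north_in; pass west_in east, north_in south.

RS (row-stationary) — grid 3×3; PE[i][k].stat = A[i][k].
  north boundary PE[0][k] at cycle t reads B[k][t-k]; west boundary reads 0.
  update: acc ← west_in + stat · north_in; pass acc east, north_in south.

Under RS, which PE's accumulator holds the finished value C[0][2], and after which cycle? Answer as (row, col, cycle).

Under RS, C[0][2] lands at PE[0][2]:
  after 0 — PE[0][2] acc=0, pass-E 0, pass-S 0
  after 1 — PE[0][2] acc=0, pass-E 0, pass-S 0
  after 2 — PE[0][2] acc=76, pass-E 76, pass-S 1
  after 3 — PE[0][2] acc=56, pass-E 56, pass-S 3
  after 4 — PE[0][2] acc=62, pass-E 62, pass-S 2

(row, col, cycle) = (0, 2, 4)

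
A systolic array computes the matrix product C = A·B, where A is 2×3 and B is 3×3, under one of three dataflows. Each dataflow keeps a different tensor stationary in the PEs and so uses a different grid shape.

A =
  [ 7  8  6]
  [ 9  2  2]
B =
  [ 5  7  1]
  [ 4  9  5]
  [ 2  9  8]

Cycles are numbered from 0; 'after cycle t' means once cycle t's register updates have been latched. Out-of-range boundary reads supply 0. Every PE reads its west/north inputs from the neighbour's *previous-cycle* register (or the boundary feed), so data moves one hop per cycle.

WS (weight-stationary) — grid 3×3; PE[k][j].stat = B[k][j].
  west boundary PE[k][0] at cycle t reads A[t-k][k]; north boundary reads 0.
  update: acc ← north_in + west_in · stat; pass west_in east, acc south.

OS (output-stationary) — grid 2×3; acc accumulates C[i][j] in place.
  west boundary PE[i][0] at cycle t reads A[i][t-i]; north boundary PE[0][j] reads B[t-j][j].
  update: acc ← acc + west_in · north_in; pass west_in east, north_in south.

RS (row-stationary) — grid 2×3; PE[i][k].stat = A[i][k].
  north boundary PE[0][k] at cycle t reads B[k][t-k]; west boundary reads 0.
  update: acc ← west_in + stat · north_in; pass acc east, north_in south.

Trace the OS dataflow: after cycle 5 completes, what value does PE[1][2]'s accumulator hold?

OS (2×3). Following PE[1][2] plus its west/north inputs:
  c0 r0c2: 0 / 0 / 0
  c0 r1c1: 0 / 0 / 0
  c0 r1c2: 0 / 0 / 0
  c1 r0c2: 0 / 0 / 0
  c1 r1c1: 0 / 0 / 0
  c1 r1c2: 0 / 0 / 0
  c2 r0c2: 7 / 7 / 1
  c2 r1c1: 63 / 9 / 7
  c2 r1c2: 0 / 0 / 0
  c3 r0c2: 47 / 8 / 5
  c3 r1c1: 81 / 2 / 9
  c3 r1c2: 9 / 9 / 1
  c4 r0c2: 95 / 6 / 8
  c4 r1c1: 99 / 2 / 9
  c4 r1c2: 19 / 2 / 5
  c5 r0c2: 95 / 0 / 0
  c5 r1c1: 99 / 0 / 0
  c5 r1c2: 35 / 2 / 8

PE[1][2].acc = 35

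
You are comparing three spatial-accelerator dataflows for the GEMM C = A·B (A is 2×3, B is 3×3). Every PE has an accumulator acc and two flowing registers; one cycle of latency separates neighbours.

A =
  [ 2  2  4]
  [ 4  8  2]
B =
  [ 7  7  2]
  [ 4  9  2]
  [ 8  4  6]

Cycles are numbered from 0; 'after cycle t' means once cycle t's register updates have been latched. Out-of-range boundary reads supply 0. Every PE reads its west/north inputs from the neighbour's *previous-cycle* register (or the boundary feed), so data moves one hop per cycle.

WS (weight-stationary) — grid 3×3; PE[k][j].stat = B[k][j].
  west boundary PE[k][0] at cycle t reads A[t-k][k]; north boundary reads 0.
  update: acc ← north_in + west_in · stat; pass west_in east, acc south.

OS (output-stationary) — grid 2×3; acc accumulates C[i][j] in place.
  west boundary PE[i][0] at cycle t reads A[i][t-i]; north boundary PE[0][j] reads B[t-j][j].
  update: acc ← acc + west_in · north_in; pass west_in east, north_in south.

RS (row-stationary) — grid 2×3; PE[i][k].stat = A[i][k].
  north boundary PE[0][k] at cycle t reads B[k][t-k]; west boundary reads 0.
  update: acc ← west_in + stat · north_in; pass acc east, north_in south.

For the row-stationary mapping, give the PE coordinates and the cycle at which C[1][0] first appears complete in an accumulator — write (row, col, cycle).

Under RS, C[1][0] lands at PE[1][2]:
  t=0 PE[1][2]: acc=0 h=0 v=0
  t=1 PE[1][2]: acc=0 h=0 v=0
  t=2 PE[1][2]: acc=0 h=0 v=0
  t=3 PE[1][2]: acc=76 h=76 v=8

(row, col, cycle) = (1, 2, 3)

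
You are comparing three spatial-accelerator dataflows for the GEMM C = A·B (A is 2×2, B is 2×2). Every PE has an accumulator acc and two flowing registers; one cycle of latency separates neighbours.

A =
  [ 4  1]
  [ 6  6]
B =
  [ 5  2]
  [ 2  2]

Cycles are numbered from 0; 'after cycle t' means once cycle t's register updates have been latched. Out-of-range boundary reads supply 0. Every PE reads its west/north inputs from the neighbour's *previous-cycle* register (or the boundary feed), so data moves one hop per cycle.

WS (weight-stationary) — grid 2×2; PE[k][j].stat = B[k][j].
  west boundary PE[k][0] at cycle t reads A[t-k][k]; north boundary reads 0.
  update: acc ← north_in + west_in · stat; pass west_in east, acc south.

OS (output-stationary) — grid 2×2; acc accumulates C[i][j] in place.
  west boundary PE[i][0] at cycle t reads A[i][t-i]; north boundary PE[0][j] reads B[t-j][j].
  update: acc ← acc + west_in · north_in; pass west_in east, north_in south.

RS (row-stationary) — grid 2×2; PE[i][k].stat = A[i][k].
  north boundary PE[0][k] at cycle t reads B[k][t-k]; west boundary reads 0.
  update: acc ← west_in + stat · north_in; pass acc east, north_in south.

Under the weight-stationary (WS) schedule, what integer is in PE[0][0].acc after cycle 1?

PE[0][0].acc = 30

Tracing WS — 2×2 array, target PE[0][0]:
  @0  [0,0]  acc 20  |  →4  ↓20
  @1  [0,0]  acc 30  |  →6  ↓30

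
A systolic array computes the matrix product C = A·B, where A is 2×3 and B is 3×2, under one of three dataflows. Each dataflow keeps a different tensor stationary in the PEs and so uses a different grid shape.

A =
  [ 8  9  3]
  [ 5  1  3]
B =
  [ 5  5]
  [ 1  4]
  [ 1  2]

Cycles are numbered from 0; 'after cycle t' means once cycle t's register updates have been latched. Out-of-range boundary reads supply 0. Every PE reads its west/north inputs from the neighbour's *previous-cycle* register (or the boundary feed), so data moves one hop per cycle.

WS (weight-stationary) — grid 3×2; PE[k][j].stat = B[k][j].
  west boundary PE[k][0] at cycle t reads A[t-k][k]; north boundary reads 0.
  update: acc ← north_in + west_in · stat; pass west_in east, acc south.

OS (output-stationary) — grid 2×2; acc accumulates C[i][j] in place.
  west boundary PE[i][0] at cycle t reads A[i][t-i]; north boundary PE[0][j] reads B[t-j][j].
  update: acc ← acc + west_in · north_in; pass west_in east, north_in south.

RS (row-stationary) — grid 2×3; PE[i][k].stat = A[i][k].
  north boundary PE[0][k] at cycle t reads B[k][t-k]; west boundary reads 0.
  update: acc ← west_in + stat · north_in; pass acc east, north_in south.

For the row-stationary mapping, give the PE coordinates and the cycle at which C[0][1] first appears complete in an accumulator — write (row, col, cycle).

(row, col, cycle) = (0, 2, 3)

Under RS, C[0][1] lands at PE[0][2]:
  @0  [0,2]  acc 0  |  →0  ↓0
  @1  [0,2]  acc 0  |  →0  ↓0
  @2  [0,2]  acc 52  |  →52  ↓1
  @3  [0,2]  acc 82  |  →82  ↓2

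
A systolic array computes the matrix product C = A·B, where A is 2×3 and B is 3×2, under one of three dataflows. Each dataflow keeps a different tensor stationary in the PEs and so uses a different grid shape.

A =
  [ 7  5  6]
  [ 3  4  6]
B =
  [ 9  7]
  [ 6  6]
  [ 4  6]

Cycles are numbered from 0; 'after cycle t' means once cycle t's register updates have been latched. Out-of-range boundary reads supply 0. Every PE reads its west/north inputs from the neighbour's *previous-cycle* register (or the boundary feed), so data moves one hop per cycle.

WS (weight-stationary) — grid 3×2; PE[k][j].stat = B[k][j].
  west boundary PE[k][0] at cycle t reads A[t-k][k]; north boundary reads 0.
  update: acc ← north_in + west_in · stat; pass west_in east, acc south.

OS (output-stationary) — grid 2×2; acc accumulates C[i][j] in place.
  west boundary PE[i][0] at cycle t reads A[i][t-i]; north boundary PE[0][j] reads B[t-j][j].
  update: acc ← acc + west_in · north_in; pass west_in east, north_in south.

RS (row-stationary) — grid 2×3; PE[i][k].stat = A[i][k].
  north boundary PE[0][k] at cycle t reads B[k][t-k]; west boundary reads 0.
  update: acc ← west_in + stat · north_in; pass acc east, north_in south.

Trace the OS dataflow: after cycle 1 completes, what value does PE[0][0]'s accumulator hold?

OS 2×2: PE[0][0] cycle-by-cycle (with neighbour feeds):
  after 0 — PE[0][0] acc=63, pass-E 7, pass-S 9
  after 1 — PE[0][0] acc=93, pass-E 5, pass-S 6

PE[0][0].acc = 93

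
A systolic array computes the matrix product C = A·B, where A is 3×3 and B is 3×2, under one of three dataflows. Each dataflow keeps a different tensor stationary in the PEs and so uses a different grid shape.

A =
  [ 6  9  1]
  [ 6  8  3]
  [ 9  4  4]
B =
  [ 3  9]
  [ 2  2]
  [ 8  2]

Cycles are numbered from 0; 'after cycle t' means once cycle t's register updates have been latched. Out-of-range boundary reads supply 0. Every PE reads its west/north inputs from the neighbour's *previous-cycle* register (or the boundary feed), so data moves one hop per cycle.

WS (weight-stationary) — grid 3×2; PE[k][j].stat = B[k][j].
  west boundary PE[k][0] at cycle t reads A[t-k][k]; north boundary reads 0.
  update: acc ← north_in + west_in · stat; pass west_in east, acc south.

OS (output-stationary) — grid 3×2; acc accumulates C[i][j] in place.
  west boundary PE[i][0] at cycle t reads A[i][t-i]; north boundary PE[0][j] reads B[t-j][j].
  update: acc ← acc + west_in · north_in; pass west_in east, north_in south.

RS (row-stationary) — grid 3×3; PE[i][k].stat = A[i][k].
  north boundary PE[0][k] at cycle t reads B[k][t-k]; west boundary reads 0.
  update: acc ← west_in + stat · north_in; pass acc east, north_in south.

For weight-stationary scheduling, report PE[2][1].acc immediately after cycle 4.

WS 3×2: PE[2][1] cycle-by-cycle (with neighbour feeds):
  0: (1,1).acc=0  regs=<0,0>
  0: (2,0).acc=0  regs=<0,0>
  0: (2,1).acc=0  regs=<0,0>
  1: (1,1).acc=0  regs=<0,0>
  1: (2,0).acc=0  regs=<0,0>
  1: (2,1).acc=0  regs=<0,0>
  2: (1,1).acc=72  regs=<9,72>
  2: (2,0).acc=44  regs=<1,44>
  2: (2,1).acc=0  regs=<0,0>
  3: (1,1).acc=70  regs=<8,70>
  3: (2,0).acc=58  regs=<3,58>
  3: (2,1).acc=74  regs=<1,74>
  4: (1,1).acc=89  regs=<4,89>
  4: (2,0).acc=67  regs=<4,67>
  4: (2,1).acc=76  regs=<3,76>

PE[2][1].acc = 76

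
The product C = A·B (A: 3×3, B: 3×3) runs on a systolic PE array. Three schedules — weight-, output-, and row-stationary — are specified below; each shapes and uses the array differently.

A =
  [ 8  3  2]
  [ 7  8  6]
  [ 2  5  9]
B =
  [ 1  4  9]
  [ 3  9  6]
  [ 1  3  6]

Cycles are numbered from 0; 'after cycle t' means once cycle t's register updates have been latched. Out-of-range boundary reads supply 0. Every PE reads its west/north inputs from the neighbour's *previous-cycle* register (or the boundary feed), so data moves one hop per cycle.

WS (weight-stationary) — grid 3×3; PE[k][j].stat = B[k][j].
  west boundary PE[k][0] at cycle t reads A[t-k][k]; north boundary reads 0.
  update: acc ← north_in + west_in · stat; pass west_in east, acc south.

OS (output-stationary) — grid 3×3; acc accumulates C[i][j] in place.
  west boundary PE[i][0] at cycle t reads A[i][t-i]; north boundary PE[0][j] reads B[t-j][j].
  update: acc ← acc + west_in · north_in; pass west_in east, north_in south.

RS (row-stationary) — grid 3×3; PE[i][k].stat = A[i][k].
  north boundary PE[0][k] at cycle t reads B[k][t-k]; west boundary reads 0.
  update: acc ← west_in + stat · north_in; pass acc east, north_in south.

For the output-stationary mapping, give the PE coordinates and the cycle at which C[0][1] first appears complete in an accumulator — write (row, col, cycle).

OS — PE[0][1] is where C[0][1] collects:
  step 0 · PE0,1: acc=0; fwd→0 fwd↓0
  step 1 · PE0,1: acc=32; fwd→8 fwd↓4
  step 2 · PE0,1: acc=59; fwd→3 fwd↓9
  step 3 · PE0,1: acc=65; fwd→2 fwd↓3

(row, col, cycle) = (0, 1, 3)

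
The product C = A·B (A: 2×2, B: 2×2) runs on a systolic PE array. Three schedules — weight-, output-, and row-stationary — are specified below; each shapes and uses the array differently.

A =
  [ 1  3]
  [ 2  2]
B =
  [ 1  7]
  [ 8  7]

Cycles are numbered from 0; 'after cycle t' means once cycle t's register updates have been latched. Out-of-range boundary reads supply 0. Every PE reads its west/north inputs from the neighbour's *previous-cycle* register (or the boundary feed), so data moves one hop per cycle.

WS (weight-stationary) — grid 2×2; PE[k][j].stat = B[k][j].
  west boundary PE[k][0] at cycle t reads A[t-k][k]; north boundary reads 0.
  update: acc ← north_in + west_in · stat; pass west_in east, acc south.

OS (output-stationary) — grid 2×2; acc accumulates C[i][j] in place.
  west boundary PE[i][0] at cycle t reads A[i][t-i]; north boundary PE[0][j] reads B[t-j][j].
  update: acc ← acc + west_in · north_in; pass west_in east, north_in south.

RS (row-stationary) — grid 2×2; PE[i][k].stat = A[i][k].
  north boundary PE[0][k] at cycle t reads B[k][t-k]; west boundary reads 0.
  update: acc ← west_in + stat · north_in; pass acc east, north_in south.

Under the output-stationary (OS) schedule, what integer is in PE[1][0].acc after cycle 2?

OS on a 2×2 grid — tracing PE[1][0] and its feeders:
  after 0 — PE[0][0] acc=1, pass-E 1, pass-S 1
  after 0 — PE[1][0] acc=0, pass-E 0, pass-S 0
  after 1 — PE[0][0] acc=25, pass-E 3, pass-S 8
  after 1 — PE[1][0] acc=2, pass-E 2, pass-S 1
  after 2 — PE[0][0] acc=25, pass-E 0, pass-S 0
  after 2 — PE[1][0] acc=18, pass-E 2, pass-S 8

PE[1][0].acc = 18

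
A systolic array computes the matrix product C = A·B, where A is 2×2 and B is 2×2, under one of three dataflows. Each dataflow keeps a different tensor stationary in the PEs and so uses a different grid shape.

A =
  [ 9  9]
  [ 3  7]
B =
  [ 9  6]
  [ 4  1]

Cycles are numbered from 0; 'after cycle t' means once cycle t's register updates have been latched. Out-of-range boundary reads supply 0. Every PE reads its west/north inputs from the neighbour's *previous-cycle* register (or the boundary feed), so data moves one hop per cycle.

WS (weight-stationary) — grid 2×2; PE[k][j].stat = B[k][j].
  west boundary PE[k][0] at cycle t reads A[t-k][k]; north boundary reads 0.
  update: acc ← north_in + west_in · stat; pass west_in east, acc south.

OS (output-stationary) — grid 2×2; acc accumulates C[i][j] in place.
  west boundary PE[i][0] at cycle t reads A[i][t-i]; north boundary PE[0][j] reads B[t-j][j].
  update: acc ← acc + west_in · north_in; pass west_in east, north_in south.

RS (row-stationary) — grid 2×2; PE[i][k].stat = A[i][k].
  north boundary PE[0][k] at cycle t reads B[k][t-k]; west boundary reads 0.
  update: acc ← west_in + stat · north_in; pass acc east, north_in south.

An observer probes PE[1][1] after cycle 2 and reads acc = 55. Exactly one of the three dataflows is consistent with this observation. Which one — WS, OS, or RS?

WS [2×2] PE[1][1] across cycles:
  c0 r1c1: 0 / 0 / 0
  c1 r1c1: 0 / 0 / 0
  c2 r1c1: 63 / 9 / 63
OS [2×2] PE[1][1] across cycles:
  c0 r1c1: 0 / 0 / 0
  c1 r1c1: 0 / 0 / 0
  c2 r1c1: 18 / 3 / 6
RS [2×2] PE[1][1] across cycles:
  c0 r1c1: 0 / 0 / 0
  c1 r1c1: 0 / 0 / 0
  c2 r1c1: 55 / 55 / 4

dataflow = RS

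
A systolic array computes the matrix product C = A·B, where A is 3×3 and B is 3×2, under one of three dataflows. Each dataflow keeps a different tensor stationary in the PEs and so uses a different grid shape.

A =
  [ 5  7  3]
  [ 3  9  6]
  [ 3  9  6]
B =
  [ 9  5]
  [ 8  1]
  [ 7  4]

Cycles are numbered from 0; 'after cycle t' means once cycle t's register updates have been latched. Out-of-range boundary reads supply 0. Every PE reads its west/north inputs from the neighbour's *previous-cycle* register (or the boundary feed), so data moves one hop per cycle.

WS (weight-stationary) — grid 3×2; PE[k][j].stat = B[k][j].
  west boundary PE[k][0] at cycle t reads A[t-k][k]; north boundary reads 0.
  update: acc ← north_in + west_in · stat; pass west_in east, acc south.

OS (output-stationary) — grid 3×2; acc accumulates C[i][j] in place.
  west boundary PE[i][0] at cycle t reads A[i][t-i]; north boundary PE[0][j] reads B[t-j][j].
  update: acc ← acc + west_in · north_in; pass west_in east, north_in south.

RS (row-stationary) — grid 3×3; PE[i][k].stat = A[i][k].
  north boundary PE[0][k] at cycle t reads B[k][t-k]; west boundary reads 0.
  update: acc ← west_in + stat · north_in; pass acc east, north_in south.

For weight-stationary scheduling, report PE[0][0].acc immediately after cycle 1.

PE[0][0].acc = 27

Tracing WS — 3×2 array, target PE[0][0]:
  t=0 PE[0][0]: acc=45 h=5 v=45
  t=1 PE[0][0]: acc=27 h=3 v=27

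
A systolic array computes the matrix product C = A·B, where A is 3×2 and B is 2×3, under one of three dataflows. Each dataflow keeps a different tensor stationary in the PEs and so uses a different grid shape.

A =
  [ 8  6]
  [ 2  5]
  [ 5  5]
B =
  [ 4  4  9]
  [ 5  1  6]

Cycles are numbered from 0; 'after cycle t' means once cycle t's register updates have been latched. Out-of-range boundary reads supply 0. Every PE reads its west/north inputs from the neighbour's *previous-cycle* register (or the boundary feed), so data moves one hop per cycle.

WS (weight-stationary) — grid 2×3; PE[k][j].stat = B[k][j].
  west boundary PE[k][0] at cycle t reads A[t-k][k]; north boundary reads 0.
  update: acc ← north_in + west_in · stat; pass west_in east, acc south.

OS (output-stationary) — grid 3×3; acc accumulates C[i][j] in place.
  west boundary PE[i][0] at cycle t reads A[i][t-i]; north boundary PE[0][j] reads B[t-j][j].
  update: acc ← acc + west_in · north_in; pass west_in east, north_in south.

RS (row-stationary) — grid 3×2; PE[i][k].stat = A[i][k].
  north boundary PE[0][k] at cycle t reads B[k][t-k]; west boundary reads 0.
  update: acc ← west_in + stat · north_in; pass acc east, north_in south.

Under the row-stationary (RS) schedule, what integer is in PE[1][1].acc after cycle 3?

Tracing RS — 3×2 array, target PE[1][1]:
  cycle 0: PE[0][1] → acc 0, east 0, south 0
  cycle 0: PE[1][0] → acc 0, east 0, south 0
  cycle 0: PE[1][1] → acc 0, east 0, south 0
  cycle 1: PE[0][1] → acc 62, east 62, south 5
  cycle 1: PE[1][0] → acc 8, east 8, south 4
  cycle 1: PE[1][1] → acc 0, east 0, south 0
  cycle 2: PE[0][1] → acc 38, east 38, south 1
  cycle 2: PE[1][0] → acc 8, east 8, south 4
  cycle 2: PE[1][1] → acc 33, east 33, south 5
  cycle 3: PE[0][1] → acc 108, east 108, south 6
  cycle 3: PE[1][0] → acc 18, east 18, south 9
  cycle 3: PE[1][1] → acc 13, east 13, south 1

PE[1][1].acc = 13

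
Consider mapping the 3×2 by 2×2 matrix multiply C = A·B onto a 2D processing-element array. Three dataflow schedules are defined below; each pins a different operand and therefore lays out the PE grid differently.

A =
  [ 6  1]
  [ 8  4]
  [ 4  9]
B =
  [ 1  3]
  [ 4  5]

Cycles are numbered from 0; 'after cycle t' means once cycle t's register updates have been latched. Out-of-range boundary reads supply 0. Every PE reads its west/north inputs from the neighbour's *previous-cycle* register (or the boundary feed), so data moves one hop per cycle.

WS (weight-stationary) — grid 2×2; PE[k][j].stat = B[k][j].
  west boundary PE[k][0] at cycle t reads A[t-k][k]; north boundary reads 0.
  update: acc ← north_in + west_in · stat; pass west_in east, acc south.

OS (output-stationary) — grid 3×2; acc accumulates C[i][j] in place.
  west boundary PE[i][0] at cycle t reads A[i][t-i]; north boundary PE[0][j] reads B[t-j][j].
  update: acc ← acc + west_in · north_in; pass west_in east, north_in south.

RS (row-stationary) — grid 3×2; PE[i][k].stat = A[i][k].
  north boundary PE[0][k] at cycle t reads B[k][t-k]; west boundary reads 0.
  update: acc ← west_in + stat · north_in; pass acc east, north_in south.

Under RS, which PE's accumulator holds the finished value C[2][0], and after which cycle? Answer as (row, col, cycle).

RS: C[2][0] accumulates in PE[2][1]:
  [0] (2,1) acc=0 (h:0 v:0)
  [1] (2,1) acc=0 (h:0 v:0)
  [2] (2,1) acc=0 (h:0 v:0)
  [3] (2,1) acc=40 (h:40 v:4)

(row, col, cycle) = (2, 1, 3)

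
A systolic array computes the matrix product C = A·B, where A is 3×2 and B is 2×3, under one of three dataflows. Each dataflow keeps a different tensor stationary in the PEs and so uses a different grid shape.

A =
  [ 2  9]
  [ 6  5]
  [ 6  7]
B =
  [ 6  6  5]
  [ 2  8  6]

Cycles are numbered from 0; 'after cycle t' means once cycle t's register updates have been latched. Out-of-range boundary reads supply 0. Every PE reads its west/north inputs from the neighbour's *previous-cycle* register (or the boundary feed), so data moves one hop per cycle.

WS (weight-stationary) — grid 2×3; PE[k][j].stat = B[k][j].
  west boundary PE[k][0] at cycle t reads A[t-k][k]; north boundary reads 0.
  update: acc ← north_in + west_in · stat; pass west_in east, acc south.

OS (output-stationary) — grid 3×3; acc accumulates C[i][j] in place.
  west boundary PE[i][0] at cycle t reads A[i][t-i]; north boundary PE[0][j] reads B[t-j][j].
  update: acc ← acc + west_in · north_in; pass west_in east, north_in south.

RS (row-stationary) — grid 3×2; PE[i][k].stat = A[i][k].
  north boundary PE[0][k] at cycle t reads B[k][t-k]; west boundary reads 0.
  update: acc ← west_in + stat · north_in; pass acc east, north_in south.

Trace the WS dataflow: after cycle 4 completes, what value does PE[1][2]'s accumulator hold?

PE[1][2].acc = 60

WS (2×3). Following PE[1][2] plus its west/north inputs:
  step 0 · PE0,2: acc=0; fwd→0 fwd↓0
  step 0 · PE1,1: acc=0; fwd→0 fwd↓0
  step 0 · PE1,2: acc=0; fwd→0 fwd↓0
  step 1 · PE0,2: acc=0; fwd→0 fwd↓0
  step 1 · PE1,1: acc=0; fwd→0 fwd↓0
  step 1 · PE1,2: acc=0; fwd→0 fwd↓0
  step 2 · PE0,2: acc=10; fwd→2 fwd↓10
  step 2 · PE1,1: acc=84; fwd→9 fwd↓84
  step 2 · PE1,2: acc=0; fwd→0 fwd↓0
  step 3 · PE0,2: acc=30; fwd→6 fwd↓30
  step 3 · PE1,1: acc=76; fwd→5 fwd↓76
  step 3 · PE1,2: acc=64; fwd→9 fwd↓64
  step 4 · PE0,2: acc=30; fwd→6 fwd↓30
  step 4 · PE1,1: acc=92; fwd→7 fwd↓92
  step 4 · PE1,2: acc=60; fwd→5 fwd↓60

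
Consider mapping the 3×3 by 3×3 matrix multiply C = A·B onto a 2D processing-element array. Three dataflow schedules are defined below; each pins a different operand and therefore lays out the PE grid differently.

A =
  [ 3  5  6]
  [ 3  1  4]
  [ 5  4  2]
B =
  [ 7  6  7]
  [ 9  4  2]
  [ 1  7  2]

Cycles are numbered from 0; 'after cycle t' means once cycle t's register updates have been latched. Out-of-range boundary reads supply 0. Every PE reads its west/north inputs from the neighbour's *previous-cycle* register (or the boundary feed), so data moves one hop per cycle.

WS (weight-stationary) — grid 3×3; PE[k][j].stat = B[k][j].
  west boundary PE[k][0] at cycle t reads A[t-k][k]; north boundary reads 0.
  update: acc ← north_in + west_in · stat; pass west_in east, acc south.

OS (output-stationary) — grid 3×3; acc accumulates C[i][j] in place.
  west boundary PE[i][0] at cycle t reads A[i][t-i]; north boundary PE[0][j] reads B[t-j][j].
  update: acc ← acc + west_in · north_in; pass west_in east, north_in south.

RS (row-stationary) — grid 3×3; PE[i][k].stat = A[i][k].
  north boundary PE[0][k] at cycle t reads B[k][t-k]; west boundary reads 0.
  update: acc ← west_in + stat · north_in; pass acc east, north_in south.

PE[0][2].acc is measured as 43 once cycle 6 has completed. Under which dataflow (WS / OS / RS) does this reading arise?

dataflow = OS

Under WS (3×3), PE[0][2]:
  [0] (0,2) acc=0 (h:0 v:0)
  [1] (0,2) acc=0 (h:0 v:0)
  [2] (0,2) acc=21 (h:3 v:21)
  [3] (0,2) acc=21 (h:3 v:21)
  [4] (0,2) acc=35 (h:5 v:35)
  [5] (0,2) acc=0 (h:0 v:0)
  [6] (0,2) acc=0 (h:0 v:0)
Under OS (3×3), PE[0][2]:
  [0] (0,2) acc=0 (h:0 v:0)
  [1] (0,2) acc=0 (h:0 v:0)
  [2] (0,2) acc=21 (h:3 v:7)
  [3] (0,2) acc=31 (h:5 v:2)
  [4] (0,2) acc=43 (h:6 v:2)
  [5] (0,2) acc=43 (h:0 v:0)
  [6] (0,2) acc=43 (h:0 v:0)
Under RS (3×3), PE[0][2]:
  [0] (0,2) acc=0 (h:0 v:0)
  [1] (0,2) acc=0 (h:0 v:0)
  [2] (0,2) acc=72 (h:72 v:1)
  [3] (0,2) acc=80 (h:80 v:7)
  [4] (0,2) acc=43 (h:43 v:2)
  [5] (0,2) acc=0 (h:0 v:0)
  [6] (0,2) acc=0 (h:0 v:0)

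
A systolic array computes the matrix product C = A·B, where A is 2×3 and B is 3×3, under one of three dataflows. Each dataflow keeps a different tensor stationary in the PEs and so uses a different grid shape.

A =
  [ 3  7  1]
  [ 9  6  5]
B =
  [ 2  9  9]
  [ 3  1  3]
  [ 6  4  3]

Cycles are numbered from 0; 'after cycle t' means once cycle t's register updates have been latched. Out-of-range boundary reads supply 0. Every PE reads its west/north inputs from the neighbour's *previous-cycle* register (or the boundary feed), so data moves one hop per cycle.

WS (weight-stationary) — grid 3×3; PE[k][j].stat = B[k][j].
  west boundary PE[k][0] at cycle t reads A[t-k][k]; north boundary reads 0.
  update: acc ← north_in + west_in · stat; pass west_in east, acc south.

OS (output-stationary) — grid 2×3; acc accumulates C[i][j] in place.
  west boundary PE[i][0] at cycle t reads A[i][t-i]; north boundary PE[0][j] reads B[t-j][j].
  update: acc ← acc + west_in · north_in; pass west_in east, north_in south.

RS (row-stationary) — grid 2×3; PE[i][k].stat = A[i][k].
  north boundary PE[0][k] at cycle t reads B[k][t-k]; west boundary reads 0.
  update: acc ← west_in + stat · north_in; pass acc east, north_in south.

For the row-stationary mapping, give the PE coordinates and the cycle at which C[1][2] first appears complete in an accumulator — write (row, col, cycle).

Under RS, C[1][2] lands at PE[1][2]:
  [0] (1,2) acc=0 (h:0 v:0)
  [1] (1,2) acc=0 (h:0 v:0)
  [2] (1,2) acc=0 (h:0 v:0)
  [3] (1,2) acc=66 (h:66 v:6)
  [4] (1,2) acc=107 (h:107 v:4)
  [5] (1,2) acc=114 (h:114 v:3)

(row, col, cycle) = (1, 2, 5)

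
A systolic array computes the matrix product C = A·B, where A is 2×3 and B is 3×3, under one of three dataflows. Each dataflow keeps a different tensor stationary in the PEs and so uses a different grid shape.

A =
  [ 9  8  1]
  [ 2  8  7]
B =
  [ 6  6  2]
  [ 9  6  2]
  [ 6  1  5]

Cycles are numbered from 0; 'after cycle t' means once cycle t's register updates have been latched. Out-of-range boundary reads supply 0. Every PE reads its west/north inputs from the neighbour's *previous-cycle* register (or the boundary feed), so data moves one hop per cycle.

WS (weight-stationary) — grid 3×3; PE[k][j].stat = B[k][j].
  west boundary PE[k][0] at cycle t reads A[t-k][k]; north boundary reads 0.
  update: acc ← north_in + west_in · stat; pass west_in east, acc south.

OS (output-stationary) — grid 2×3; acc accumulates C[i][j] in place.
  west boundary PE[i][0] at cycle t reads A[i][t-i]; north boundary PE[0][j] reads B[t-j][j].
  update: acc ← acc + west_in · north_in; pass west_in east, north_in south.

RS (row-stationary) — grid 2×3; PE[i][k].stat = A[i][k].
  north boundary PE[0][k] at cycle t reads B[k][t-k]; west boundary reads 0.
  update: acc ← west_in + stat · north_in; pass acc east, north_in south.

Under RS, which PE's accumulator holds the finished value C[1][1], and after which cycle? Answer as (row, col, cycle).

(row, col, cycle) = (1, 2, 4)

RS: C[1][1] accumulates in PE[1][2]:
  step 0 · PE1,2: acc=0; fwd→0 fwd↓0
  step 1 · PE1,2: acc=0; fwd→0 fwd↓0
  step 2 · PE1,2: acc=0; fwd→0 fwd↓0
  step 3 · PE1,2: acc=126; fwd→126 fwd↓6
  step 4 · PE1,2: acc=67; fwd→67 fwd↓1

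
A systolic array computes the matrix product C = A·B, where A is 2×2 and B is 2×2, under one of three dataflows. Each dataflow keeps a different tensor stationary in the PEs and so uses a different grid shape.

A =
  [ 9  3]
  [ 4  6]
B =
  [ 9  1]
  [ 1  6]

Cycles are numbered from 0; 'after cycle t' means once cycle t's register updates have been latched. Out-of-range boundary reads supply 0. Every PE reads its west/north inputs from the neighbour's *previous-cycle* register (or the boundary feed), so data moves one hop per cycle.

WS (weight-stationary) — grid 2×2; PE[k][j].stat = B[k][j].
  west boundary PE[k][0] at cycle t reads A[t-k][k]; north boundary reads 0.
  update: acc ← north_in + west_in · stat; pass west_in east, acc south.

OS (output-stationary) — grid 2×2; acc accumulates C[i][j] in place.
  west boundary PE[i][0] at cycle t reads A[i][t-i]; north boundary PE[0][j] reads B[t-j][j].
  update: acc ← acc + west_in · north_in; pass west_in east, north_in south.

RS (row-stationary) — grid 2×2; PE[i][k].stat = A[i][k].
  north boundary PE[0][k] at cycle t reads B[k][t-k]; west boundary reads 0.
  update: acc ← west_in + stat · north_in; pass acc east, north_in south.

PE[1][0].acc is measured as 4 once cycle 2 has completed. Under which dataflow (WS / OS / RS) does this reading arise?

— WS: 2×2; PE[1][0] trace:
  cycle 0: PE[1][0] → acc 0, east 0, south 0
  cycle 1: PE[1][0] → acc 84, east 3, south 84
  cycle 2: PE[1][0] → acc 42, east 6, south 42
— OS: 2×2; PE[1][0] trace:
  cycle 0: PE[1][0] → acc 0, east 0, south 0
  cycle 1: PE[1][0] → acc 36, east 4, south 9
  cycle 2: PE[1][0] → acc 42, east 6, south 1
— RS: 2×2; PE[1][0] trace:
  cycle 0: PE[1][0] → acc 0, east 0, south 0
  cycle 1: PE[1][0] → acc 36, east 36, south 9
  cycle 2: PE[1][0] → acc 4, east 4, south 1

dataflow = RS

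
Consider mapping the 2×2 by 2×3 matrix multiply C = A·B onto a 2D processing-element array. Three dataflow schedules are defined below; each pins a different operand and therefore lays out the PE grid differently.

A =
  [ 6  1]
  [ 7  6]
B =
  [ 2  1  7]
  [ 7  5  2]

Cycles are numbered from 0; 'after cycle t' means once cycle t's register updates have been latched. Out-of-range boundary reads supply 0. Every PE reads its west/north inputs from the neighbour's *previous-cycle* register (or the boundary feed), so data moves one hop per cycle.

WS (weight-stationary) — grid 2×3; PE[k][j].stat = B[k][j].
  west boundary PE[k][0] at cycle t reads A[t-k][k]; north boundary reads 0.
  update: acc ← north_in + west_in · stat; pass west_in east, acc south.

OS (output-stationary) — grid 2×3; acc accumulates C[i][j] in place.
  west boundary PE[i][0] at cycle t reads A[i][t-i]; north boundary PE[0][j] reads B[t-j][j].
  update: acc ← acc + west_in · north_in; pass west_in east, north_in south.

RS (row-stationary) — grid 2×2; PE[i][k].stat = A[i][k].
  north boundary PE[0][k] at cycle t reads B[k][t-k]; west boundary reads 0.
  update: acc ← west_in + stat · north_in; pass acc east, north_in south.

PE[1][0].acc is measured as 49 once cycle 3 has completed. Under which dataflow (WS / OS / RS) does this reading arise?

dataflow = RS

— WS: 2×3; PE[1][0] trace:
  [0] (1,0) acc=0 (h:0 v:0)
  [1] (1,0) acc=19 (h:1 v:19)
  [2] (1,0) acc=56 (h:6 v:56)
  [3] (1,0) acc=0 (h:0 v:0)
— OS: 2×3; PE[1][0] trace:
  [0] (1,0) acc=0 (h:0 v:0)
  [1] (1,0) acc=14 (h:7 v:2)
  [2] (1,0) acc=56 (h:6 v:7)
  [3] (1,0) acc=56 (h:0 v:0)
— RS: 2×2; PE[1][0] trace:
  [0] (1,0) acc=0 (h:0 v:0)
  [1] (1,0) acc=14 (h:14 v:2)
  [2] (1,0) acc=7 (h:7 v:1)
  [3] (1,0) acc=49 (h:49 v:7)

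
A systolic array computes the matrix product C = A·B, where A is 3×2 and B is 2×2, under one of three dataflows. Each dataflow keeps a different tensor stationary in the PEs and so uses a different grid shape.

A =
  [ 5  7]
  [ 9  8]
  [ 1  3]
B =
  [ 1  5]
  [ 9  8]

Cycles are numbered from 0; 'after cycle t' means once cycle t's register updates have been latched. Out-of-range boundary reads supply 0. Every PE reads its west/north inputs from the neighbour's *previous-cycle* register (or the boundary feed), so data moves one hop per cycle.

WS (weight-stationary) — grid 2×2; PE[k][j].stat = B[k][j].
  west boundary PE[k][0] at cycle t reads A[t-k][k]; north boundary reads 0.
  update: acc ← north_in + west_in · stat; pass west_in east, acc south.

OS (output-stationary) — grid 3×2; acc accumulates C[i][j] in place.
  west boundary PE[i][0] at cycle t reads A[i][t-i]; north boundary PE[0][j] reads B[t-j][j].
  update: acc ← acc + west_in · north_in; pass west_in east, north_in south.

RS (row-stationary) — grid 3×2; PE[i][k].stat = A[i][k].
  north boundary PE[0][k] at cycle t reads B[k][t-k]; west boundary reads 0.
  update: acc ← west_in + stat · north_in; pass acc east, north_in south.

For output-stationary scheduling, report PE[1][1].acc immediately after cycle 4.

PE[1][1].acc = 109

OS (3×2). Following PE[1][1] plus its west/north inputs:
  after 0 — PE[0][1] acc=0, pass-E 0, pass-S 0
  after 0 — PE[1][0] acc=0, pass-E 0, pass-S 0
  after 0 — PE[1][1] acc=0, pass-E 0, pass-S 0
  after 1 — PE[0][1] acc=25, pass-E 5, pass-S 5
  after 1 — PE[1][0] acc=9, pass-E 9, pass-S 1
  after 1 — PE[1][1] acc=0, pass-E 0, pass-S 0
  after 2 — PE[0][1] acc=81, pass-E 7, pass-S 8
  after 2 — PE[1][0] acc=81, pass-E 8, pass-S 9
  after 2 — PE[1][1] acc=45, pass-E 9, pass-S 5
  after 3 — PE[0][1] acc=81, pass-E 0, pass-S 0
  after 3 — PE[1][0] acc=81, pass-E 0, pass-S 0
  after 3 — PE[1][1] acc=109, pass-E 8, pass-S 8
  after 4 — PE[0][1] acc=81, pass-E 0, pass-S 0
  after 4 — PE[1][0] acc=81, pass-E 0, pass-S 0
  after 4 — PE[1][1] acc=109, pass-E 0, pass-S 0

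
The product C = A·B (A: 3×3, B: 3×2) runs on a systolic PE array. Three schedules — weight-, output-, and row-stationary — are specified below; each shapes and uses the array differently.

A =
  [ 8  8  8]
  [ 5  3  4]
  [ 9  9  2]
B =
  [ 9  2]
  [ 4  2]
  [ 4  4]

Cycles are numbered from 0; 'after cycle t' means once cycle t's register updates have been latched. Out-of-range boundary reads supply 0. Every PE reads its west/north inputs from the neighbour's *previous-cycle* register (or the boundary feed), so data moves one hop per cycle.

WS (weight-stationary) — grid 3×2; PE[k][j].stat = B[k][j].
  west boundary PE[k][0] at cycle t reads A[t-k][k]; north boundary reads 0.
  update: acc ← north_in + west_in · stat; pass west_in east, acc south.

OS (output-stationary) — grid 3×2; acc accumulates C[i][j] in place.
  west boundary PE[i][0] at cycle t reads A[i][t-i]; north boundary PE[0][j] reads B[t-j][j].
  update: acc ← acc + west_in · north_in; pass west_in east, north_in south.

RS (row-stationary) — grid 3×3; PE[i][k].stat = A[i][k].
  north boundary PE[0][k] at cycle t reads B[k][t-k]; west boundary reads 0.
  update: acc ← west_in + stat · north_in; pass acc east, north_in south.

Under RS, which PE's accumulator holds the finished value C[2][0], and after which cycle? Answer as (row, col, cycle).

RS — PE[2][2] is where C[2][0] collects:
  [0] (2,2) acc=0 (h:0 v:0)
  [1] (2,2) acc=0 (h:0 v:0)
  [2] (2,2) acc=0 (h:0 v:0)
  [3] (2,2) acc=0 (h:0 v:0)
  [4] (2,2) acc=125 (h:125 v:4)

(row, col, cycle) = (2, 2, 4)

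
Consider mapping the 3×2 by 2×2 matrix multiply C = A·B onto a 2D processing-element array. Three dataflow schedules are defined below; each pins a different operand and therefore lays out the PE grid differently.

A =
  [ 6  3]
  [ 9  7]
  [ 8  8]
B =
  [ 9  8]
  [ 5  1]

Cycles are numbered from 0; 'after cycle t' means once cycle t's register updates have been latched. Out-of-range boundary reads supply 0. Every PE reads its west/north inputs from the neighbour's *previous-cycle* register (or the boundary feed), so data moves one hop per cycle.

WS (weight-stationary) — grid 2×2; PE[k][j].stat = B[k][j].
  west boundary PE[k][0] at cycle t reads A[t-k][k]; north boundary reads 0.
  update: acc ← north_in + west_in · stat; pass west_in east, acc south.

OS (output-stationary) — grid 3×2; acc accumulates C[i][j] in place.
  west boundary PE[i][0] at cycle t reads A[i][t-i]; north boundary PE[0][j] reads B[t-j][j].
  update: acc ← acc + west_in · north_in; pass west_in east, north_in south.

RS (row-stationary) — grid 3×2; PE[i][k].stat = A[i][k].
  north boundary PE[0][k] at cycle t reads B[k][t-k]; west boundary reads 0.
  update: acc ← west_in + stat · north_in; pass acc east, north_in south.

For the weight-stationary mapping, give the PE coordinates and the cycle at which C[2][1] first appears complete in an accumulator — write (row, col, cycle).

Under WS, C[2][1] lands at PE[1][1]:
  @0  [1,1]  acc 0  |  →0  ↓0
  @1  [1,1]  acc 0  |  →0  ↓0
  @2  [1,1]  acc 51  |  →3  ↓51
  @3  [1,1]  acc 79  |  →7  ↓79
  @4  [1,1]  acc 72  |  →8  ↓72

(row, col, cycle) = (1, 1, 4)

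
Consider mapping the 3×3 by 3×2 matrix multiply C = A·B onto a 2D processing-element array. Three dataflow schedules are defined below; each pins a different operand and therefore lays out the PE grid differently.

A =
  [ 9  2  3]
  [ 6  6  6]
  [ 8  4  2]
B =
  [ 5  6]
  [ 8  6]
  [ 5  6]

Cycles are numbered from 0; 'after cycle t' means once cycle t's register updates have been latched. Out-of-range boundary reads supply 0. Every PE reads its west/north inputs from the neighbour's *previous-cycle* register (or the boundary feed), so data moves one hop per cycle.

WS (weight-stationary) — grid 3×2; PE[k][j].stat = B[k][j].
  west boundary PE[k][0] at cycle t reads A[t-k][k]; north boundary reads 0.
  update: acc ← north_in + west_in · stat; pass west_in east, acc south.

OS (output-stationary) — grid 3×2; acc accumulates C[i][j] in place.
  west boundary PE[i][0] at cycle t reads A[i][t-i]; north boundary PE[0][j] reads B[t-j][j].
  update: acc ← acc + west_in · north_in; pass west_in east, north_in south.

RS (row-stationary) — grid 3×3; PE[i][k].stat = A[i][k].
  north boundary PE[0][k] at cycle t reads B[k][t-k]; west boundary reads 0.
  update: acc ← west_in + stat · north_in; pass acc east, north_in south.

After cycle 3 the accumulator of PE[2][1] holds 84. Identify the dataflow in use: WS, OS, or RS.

dataflow = WS

Under WS (3×2), PE[2][1]:
  [0] (2,1) acc=0 (h:0 v:0)
  [1] (2,1) acc=0 (h:0 v:0)
  [2] (2,1) acc=0 (h:0 v:0)
  [3] (2,1) acc=84 (h:3 v:84)
Under OS (3×2), PE[2][1]:
  [0] (2,1) acc=0 (h:0 v:0)
  [1] (2,1) acc=0 (h:0 v:0)
  [2] (2,1) acc=0 (h:0 v:0)
  [3] (2,1) acc=48 (h:8 v:6)
Under RS (3×3), PE[2][1]:
  [0] (2,1) acc=0 (h:0 v:0)
  [1] (2,1) acc=0 (h:0 v:0)
  [2] (2,1) acc=0 (h:0 v:0)
  [3] (2,1) acc=72 (h:72 v:8)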